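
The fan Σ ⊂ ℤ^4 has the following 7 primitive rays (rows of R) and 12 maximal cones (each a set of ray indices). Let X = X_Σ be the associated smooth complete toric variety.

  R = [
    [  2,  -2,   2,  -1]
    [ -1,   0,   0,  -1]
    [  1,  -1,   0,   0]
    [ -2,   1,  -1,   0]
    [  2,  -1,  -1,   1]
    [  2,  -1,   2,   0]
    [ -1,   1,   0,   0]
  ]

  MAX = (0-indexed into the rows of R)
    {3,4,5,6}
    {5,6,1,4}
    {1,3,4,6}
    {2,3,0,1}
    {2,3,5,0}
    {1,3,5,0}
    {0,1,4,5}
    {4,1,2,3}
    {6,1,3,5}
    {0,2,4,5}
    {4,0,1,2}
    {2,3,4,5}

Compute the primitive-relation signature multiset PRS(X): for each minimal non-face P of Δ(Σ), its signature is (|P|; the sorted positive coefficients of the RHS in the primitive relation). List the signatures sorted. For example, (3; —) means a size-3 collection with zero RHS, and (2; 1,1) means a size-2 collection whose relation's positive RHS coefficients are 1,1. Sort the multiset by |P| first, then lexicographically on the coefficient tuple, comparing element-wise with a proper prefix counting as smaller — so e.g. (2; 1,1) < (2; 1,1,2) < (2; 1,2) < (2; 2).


Σ has 5 primitive collections:

  P = {2,6}:  v_{2} + v_{6} = 0  →  sig = (2; —)
  P = {0,6}:  v_{0} + v_{6} = v_{1} + v_{5}  →  sig = (2; 1,1)
  P = {1,2,5}:  v_{1} + v_{2} + v_{5} = v_{0}  →  sig = (3; 1)
  P = {0,3,4}:  v_{0} + v_{3} + v_{4} = 2·v_{2}  →  sig = (3; 2)
  P = {1,3,4,5}:  v_{1} + v_{3} + v_{4} + v_{5} = v_{2}  →  sig = (4; 1)

Sorted signature multiset PRS(X):
    (2; —)
    (2; 1,1)
    (3; 1)
    (3; 2)
    (4; 1)


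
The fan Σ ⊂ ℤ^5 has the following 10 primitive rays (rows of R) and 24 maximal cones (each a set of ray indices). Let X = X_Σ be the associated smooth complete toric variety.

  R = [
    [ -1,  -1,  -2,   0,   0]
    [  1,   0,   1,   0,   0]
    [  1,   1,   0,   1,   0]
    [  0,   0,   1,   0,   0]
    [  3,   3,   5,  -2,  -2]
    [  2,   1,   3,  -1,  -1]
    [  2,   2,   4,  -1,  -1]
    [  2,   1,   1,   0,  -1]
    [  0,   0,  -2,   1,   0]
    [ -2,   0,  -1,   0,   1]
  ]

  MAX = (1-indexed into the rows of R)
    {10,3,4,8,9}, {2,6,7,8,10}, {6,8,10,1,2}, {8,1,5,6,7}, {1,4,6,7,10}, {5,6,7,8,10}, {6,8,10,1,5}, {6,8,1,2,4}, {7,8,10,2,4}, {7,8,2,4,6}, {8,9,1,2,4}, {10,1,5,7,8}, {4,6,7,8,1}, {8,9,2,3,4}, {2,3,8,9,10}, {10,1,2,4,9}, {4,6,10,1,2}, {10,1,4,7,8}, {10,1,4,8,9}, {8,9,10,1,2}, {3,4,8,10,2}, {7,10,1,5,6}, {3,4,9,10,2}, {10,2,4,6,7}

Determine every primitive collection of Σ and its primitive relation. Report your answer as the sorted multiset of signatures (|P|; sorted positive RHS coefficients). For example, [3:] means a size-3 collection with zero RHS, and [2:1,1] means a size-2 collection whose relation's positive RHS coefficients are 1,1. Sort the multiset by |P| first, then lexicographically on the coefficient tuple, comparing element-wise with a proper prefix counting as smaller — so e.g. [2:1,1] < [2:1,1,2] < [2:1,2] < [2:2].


Δ(Σ) — 10 vertices, 14 min non-faces:

  P = {1,3}:  v_{1} + v_{3} = v_{9}  →  sig = [2:1]
  P = {6,9}:  v_{6} + v_{9} = v_{8}  →  sig = [2:1]
  P = {3,6}:  v_{3} + v_{6} = v_{2} + v_{4} + 2·v_{8} + v_{10}  →  sig = [2:1,1,1,2]
  P = {5,9}:  v_{5} + v_{9} = v_{1} + v_{7} + 2·v_{8} + v_{10}  →  sig = [2:1,1,1,2]
  P = {2,5}:  v_{2} + v_{5} = 2·v_{6} + v_{8} + v_{10}  →  sig = [2:1,1,2]
  P = {3,5}:  v_{3} + v_{5} = v_{7} + 2·v_{8} + v_{10}  →  sig = [2:1,1,2]
  P = {7,9}:  v_{7} + v_{9} = v_{4} + 2·v_{8} + v_{10}  →  sig = [2:1,1,2]
  P = {4,5}:  v_{4} + v_{5} = v_{1} + 2·v_{7}  →  sig = [2:1,2]
  P = {3,7}:  v_{3} + v_{7} = v_{2} + 2·v_{4} + 3·v_{8} + 2·v_{10}  →  sig = [2:1,2,2,3]
  P = {1,2,7}:  v_{1} + v_{2} + v_{7} = v_{6}  →  sig = [3:1]
  P = {4,6,8,10}:  v_{4} + v_{6} + v_{8} + v_{10} = v_{7}  →  sig = [4:1]
  P = {1,2,4,8,10}:  v_{1} + v_{2} + v_{4} + v_{8} + v_{10} = 0  →  sig = [5:]
  P = {1,6,7,8,10}:  v_{1} + v_{6} + v_{7} + v_{8} + v_{10} = v_{5}  →  sig = [5:1]
  P = {2,4,8,9,10}:  v_{2} + v_{4} + v_{8} + v_{9} + v_{10} = v_{3}  →  sig = [5:1]

Signatures (|P|; sorted positive RHS coefficients), sorted:
{ [2:1] ×2,  [2:1,1,1,2] ×2,  [2:1,1,2] ×3,  [2:1,2],  [2:1,2,2,3],  [3:1],  [4:1],  [5:],  [5:1] ×2 }


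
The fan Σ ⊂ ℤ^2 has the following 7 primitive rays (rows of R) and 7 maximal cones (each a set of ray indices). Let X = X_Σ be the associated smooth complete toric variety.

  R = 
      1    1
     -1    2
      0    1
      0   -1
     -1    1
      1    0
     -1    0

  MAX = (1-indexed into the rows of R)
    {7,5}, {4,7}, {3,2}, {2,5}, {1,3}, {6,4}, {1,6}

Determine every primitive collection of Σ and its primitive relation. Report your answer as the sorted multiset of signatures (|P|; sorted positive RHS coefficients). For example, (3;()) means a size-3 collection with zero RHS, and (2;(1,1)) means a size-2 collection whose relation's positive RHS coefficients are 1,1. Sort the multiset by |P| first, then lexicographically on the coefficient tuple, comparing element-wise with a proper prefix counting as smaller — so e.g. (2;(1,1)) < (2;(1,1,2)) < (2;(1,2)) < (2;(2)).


Δ(Σ) — 7 vertices, 14 min non-faces:

  • {3,4}:  v_{3} + v_{4} = 0 ; sig = (2;())
  • {6,7}:  v_{6} + v_{7} = 0 ; sig = (2;())
  • {1,4}:  v_{1} + v_{4} = v_{6} ; sig = (2;(1))
  • {1,7}:  v_{1} + v_{7} = v_{3} ; sig = (2;(1))
  • {2,4}:  v_{2} + v_{4} = v_{5} ; sig = (2;(1))
  • {3,5}:  v_{3} + v_{5} = v_{2} ; sig = (2;(1))
  • {3,6}:  v_{3} + v_{6} = v_{1} ; sig = (2;(1))
  • {3,7}:  v_{3} + v_{7} = v_{5} ; sig = (2;(1))
  • {4,5}:  v_{4} + v_{5} = v_{7} ; sig = (2;(1))
  • {5,6}:  v_{5} + v_{6} = v_{3} ; sig = (2;(1))
  • {1,5}:  v_{1} + v_{5} = 2·v_{3} ; sig = (2;(2))
  • {2,6}:  v_{2} + v_{6} = 2·v_{3} ; sig = (2;(2))
  • {2,7}:  v_{2} + v_{7} = 2·v_{5} ; sig = (2;(2))
  • {1,2}:  v_{1} + v_{2} = 3·v_{3} ; sig = (2;(3))

Sorted signature multiset PRS(X):
[(2;()), (2;()), (2;(1)), (2;(1)), (2;(1)), (2;(1)), (2;(1)), (2;(1)), (2;(1)), (2;(1)), (2;(2)), (2;(2)), (2;(2)), (2;(3))]


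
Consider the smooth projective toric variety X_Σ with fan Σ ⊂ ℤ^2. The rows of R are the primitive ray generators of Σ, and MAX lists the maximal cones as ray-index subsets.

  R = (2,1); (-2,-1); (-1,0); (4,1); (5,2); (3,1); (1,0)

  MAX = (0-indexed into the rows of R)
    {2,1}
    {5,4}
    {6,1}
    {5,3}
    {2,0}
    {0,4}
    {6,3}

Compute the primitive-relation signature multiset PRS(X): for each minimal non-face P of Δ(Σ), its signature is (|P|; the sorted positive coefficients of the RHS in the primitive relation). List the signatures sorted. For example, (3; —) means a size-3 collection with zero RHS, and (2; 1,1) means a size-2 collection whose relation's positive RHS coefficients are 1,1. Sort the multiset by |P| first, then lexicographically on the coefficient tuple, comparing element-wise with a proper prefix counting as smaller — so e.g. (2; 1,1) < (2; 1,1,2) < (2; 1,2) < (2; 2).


|primitive collections| = 14. Relations:

  • {0,1}:  v_{0} + v_{1} = 0  →  sig = (2; —)
  • {2,6}:  v_{2} + v_{6} = 0  →  sig = (2; —)
  • {0,5}:  v_{0} + v_{5} = v_{4}  →  sig = (2; 1)
  • {0,6}:  v_{0} + v_{6} = v_{5}  →  sig = (2; 1)
  • {1,4}:  v_{1} + v_{4} = v_{5}  →  sig = (2; 1)
  • {1,5}:  v_{1} + v_{5} = v_{6}  →  sig = (2; 1)
  • {2,3}:  v_{2} + v_{3} = v_{5}  →  sig = (2; 1)
  • {2,5}:  v_{2} + v_{5} = v_{0}  →  sig = (2; 1)
  • {5,6}:  v_{5} + v_{6} = v_{3}  →  sig = (2; 1)
  • {0,3}:  v_{0} + v_{3} = 2·v_{5}  →  sig = (2; 2)
  • {1,3}:  v_{1} + v_{3} = 2·v_{6}  →  sig = (2; 2)
  • {2,4}:  v_{2} + v_{4} = 2·v_{0}  →  sig = (2; 2)
  • {4,6}:  v_{4} + v_{6} = 2·v_{5}  →  sig = (2; 2)
  • {3,4}:  v_{3} + v_{4} = 3·v_{5}  →  sig = (2; 3)

so the primitive-relation signature multiset is
    |P|=2: 14 collections, coeffs (), (), (1), (1), (1), (1), (1), (1), (1), (2), (2), (2), (2), (3)


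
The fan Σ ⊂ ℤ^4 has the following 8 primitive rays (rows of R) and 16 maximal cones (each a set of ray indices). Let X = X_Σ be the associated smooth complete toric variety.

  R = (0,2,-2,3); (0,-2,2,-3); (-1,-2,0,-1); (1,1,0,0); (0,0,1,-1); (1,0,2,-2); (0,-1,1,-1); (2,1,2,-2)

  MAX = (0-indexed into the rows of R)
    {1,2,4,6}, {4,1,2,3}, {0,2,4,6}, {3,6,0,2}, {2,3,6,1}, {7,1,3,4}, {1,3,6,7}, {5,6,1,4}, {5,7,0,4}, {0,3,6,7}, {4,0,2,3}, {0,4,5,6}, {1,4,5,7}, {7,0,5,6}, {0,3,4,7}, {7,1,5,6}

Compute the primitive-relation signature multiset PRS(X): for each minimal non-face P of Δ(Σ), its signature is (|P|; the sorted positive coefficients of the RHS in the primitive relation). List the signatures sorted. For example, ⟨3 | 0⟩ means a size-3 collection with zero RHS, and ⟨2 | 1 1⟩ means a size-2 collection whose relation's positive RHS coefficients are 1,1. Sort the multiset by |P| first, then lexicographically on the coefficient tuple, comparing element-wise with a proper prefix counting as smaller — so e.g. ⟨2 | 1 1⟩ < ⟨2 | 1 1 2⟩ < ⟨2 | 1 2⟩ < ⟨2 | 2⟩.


Σ has 6 primitive collections:

  {0,1}:  v_{0} + v_{1} = 0  ⇒ sig = ⟨2 | 0⟩
  {2,5}:  v_{2} + v_{5} = v_{1}  ⇒ sig = ⟨2 | 1⟩
  {3,5}:  v_{3} + v_{5} = v_{7}  ⇒ sig = ⟨2 | 1⟩
  {2,7}:  v_{2} + v_{7} = v_{1} + v_{3}  ⇒ sig = ⟨2 | 1 1⟩
  {3,4,6}:  v_{3} + v_{4} + v_{6} = v_{5}  ⇒ sig = ⟨3 | 1⟩
  {4,6,7}:  v_{4} + v_{6} + v_{7} = 2·v_{5}  ⇒ sig = ⟨3 | 2⟩

Sorted signature multiset PRS(X):
{ ⟨2 | 0⟩,  ⟨2 | 1⟩ ×2,  ⟨2 | 1 1⟩,  ⟨3 | 1⟩,  ⟨3 | 2⟩ }


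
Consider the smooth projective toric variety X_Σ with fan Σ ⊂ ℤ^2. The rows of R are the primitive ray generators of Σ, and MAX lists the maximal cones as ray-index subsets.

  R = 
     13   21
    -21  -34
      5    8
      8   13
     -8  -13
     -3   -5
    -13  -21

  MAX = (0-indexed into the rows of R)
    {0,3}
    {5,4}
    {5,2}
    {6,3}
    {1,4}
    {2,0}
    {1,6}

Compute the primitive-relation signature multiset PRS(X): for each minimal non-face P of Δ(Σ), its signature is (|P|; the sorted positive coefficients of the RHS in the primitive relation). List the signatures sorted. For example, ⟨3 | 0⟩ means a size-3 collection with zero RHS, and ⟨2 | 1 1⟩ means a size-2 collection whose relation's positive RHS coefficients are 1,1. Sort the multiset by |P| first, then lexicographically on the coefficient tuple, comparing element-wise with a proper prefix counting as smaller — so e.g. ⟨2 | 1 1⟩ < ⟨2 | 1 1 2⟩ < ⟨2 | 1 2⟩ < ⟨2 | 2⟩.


Minimal non-faces — 14 found among 7 rays, 7 max cones:

  P = {0,6}:  v_{0} + v_{6} = 0 — sig = ⟨2 | 0⟩
  P = {3,4}:  v_{3} + v_{4} = 0 — sig = ⟨2 | 0⟩
  P = {0,1}:  v_{0} + v_{1} = v_{4} — sig = ⟨2 | 1⟩
  P = {0,4}:  v_{0} + v_{4} = v_{2} — sig = ⟨2 | 1⟩
  P = {1,3}:  v_{1} + v_{3} = v_{6} — sig = ⟨2 | 1⟩
  P = {2,3}:  v_{2} + v_{3} = v_{0} — sig = ⟨2 | 1⟩
  P = {2,4}:  v_{2} + v_{4} = v_{5} — sig = ⟨2 | 1⟩
  P = {2,6}:  v_{2} + v_{6} = v_{4} — sig = ⟨2 | 1⟩
  P = {3,5}:  v_{3} + v_{5} = v_{2} — sig = ⟨2 | 1⟩
  P = {4,6}:  v_{4} + v_{6} = v_{1} — sig = ⟨2 | 1⟩
  P = {0,5}:  v_{0} + v_{5} = 2·v_{2} — sig = ⟨2 | 2⟩
  P = {1,2}:  v_{1} + v_{2} = 2·v_{4} — sig = ⟨2 | 2⟩
  P = {5,6}:  v_{5} + v_{6} = 2·v_{4} — sig = ⟨2 | 2⟩
  P = {1,5}:  v_{1} + v_{5} = 3·v_{4} — sig = ⟨2 | 3⟩

Hence PRS(X_Σ) =
    ⟨2 | 0⟩
    ⟨2 | 0⟩
    ⟨2 | 1⟩
    ⟨2 | 1⟩
    ⟨2 | 1⟩
    ⟨2 | 1⟩
    ⟨2 | 1⟩
    ⟨2 | 1⟩
    ⟨2 | 1⟩
    ⟨2 | 1⟩
    ⟨2 | 2⟩
    ⟨2 | 2⟩
    ⟨2 | 2⟩
    ⟨2 | 3⟩


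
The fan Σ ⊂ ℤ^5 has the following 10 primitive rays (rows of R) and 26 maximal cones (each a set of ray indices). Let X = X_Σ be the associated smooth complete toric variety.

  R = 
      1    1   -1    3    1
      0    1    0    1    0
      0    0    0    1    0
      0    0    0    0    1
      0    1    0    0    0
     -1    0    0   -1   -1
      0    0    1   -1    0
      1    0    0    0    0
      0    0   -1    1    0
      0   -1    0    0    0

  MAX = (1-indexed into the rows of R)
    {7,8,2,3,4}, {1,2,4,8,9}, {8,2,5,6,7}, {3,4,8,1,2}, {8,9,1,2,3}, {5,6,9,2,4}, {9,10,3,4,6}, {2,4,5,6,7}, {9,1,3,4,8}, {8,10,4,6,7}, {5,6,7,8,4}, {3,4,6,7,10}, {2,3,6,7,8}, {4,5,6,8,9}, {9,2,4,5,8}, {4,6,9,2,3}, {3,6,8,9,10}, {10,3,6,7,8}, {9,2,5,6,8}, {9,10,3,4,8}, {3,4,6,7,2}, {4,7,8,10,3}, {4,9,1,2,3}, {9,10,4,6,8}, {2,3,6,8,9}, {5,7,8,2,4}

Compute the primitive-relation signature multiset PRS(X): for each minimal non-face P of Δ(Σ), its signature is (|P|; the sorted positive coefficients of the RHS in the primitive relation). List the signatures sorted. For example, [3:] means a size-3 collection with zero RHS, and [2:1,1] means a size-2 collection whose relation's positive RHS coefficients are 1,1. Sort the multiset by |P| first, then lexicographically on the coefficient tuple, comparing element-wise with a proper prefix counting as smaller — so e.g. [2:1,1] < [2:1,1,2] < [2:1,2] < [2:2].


|primitive collections| = 11. Relations:

  {5,10}:  v_{5} + v_{10} = 0 — sig = [2:]
  {7,9}:  v_{7} + v_{9} = 0 — sig = [2:]
  {2,10}:  v_{2} + v_{10} = v_{3} — sig = [2:1]
  {3,5}:  v_{3} + v_{5} = v_{2} — sig = [2:1]
  {1,6}:  v_{1} + v_{6} = v_{2} + v_{9} — sig = [2:1,1]
  {1,7}:  v_{1} + v_{7} = v_{2} + v_{3} + v_{4} + v_{8} — sig = [2:1,1,1,1]
  {1,5}:  v_{1} + v_{5} = 2·v_{2} + v_{4} + v_{8} + v_{9} — sig = [2:1,1,1,2]
  {1,10}:  v_{1} + v_{10} = 2·v_{3} + v_{4} + v_{8} + v_{9} — sig = [2:1,1,1,2]
  {3,4,6,8}:  v_{3} + v_{4} + v_{6} + v_{8} = 0 — sig = [4:]
  {2,4,6,8}:  v_{2} + v_{4} + v_{6} + v_{8} = v_{5} — sig = [4:1]
  {2,3,4,8,9}:  v_{2} + v_{3} + v_{4} + v_{8} + v_{9} = v_{1} — sig = [5:1]

Sorted signature multiset PRS(X):
{ [2:] ×2,  [2:1] ×2,  [2:1,1],  [2:1,1,1,1],  [2:1,1,1,2] ×2,  [4:],  [4:1],  [5:1] }


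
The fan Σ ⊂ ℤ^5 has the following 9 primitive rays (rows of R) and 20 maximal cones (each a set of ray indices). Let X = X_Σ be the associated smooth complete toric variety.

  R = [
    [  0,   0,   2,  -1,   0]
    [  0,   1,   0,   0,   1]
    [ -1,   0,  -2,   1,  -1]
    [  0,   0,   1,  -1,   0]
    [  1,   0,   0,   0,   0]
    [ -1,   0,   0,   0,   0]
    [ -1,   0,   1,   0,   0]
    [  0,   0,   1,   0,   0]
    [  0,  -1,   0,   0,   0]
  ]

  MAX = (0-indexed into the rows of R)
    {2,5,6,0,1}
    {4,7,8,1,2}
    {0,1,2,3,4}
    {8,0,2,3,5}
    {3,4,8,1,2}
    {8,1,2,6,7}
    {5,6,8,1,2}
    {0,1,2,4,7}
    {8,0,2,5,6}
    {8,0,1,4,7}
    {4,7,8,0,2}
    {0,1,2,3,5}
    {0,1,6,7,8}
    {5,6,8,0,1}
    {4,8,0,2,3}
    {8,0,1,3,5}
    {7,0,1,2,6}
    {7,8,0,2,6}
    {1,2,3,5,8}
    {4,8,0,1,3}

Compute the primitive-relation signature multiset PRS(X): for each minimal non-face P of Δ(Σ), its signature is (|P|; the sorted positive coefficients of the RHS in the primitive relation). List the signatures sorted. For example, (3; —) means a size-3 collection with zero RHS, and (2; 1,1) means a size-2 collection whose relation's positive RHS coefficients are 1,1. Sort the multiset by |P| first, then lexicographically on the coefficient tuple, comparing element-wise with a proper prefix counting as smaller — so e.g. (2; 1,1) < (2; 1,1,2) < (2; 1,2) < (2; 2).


The 6 primitive collections of Σ (r=9, n=5):

  P={4,5}:  v_{4} + v_{5} = 0  so sig = (2; —)
  P={3,7}:  v_{3} + v_{7} = v_{0}  so sig = (2; 1)
  P={4,6}:  v_{4} + v_{6} = v_{7}  so sig = (2; 1)
  P={5,7}:  v_{5} + v_{7} = v_{6}  so sig = (2; 1)
  P={3,6}:  v_{3} + v_{6} = v_{0} + v_{5}  so sig = (2; 1,1)
  P={0,1,2,8}:  v_{0} + v_{1} + v_{2} + v_{8} = v_{5}  so sig = (4; 1)

so the primitive-relation signature multiset is
[(2; —), (2; 1), (2; 1), (2; 1), (2; 1,1), (4; 1)]


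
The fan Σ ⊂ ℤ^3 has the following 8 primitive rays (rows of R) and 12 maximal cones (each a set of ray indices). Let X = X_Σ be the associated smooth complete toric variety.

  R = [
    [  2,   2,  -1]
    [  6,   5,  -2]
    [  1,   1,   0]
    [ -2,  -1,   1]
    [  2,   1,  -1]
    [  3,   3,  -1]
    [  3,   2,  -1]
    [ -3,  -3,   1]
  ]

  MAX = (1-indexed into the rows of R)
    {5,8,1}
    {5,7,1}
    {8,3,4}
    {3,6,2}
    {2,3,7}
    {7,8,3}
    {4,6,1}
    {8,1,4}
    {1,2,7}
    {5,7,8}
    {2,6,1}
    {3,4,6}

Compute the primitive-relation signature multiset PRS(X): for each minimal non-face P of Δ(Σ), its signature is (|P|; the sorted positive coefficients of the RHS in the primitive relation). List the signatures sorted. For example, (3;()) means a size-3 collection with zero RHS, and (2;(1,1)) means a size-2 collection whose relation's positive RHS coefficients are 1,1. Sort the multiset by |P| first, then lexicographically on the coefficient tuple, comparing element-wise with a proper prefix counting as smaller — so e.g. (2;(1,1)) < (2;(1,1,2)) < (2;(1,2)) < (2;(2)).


Primitive collections (11):

  {4,5}:  v_{4} + v_{5} = 0  →  sig = (2;())
  {6,8}:  v_{6} + v_{8} = 0  →  sig = (2;())
  {1,3}:  v_{1} + v_{3} = v_{6}  →  sig = (2;(1))
  {2,8}:  v_{2} + v_{8} = v_{7}  →  sig = (2;(1))
  {3,5}:  v_{3} + v_{5} = v_{7}  →  sig = (2;(1))
  {4,7}:  v_{4} + v_{7} = v_{3}  →  sig = (2;(1))
  {6,7}:  v_{6} + v_{7} = v_{2}  →  sig = (2;(1))
  {2,4}:  v_{2} + v_{4} = v_{3} + v_{6}  →  sig = (2;(1,1))
  {5,6}:  v_{5} + v_{6} = v_{1} + v_{7}  →  sig = (2;(1,1))
  {2,5}:  v_{2} + v_{5} = v_{1} + 2·v_{7}  →  sig = (2;(1,2))
  {1,7,8}:  v_{1} + v_{7} + v_{8} = v_{5}  →  sig = (3;(1))

Hence PRS(X_Σ) =
[(2;()), (2;()), (2;(1)), (2;(1)), (2;(1)), (2;(1)), (2;(1)), (2;(1,1)), (2;(1,1)), (2;(1,2)), (3;(1))]


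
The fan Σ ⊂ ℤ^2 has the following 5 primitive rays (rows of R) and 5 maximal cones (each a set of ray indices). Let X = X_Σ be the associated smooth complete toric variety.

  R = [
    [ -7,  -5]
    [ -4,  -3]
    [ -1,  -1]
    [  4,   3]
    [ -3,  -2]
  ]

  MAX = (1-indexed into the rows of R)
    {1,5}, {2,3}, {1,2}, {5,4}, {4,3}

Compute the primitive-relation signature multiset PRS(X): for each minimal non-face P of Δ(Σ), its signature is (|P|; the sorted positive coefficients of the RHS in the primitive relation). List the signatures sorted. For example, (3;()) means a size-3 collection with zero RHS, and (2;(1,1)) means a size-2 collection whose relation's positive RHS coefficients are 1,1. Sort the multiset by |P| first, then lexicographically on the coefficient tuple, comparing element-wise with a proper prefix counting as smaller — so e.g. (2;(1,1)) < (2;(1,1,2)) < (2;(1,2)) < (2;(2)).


Primitive collections (5):

  P = {2,4}:  v_{2} + v_{4} = 0 — sig = (2;())
  P = {1,4}:  v_{1} + v_{4} = v_{5} — sig = (2;(1))
  P = {2,5}:  v_{2} + v_{5} = v_{1} — sig = (2;(1))
  P = {3,5}:  v_{3} + v_{5} = v_{2} — sig = (2;(1))
  P = {1,3}:  v_{1} + v_{3} = 2·v_{2} — sig = (2;(2))

Sorted signature multiset PRS(X):
    |P|=2: 5 collections, coeffs (), (1), (1), (1), (2)


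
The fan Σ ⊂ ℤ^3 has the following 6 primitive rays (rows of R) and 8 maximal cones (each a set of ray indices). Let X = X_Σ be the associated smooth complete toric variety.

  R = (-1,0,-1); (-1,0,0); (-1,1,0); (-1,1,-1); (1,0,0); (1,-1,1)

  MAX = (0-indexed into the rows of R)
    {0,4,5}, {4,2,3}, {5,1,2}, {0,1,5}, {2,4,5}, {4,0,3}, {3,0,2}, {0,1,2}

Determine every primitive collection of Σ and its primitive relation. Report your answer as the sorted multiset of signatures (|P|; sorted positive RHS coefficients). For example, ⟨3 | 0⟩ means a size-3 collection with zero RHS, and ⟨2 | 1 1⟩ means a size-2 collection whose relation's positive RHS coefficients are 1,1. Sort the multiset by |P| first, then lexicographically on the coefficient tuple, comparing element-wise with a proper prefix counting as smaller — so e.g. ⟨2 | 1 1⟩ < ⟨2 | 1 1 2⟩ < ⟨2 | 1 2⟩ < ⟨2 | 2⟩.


Minimal non-faces — 5 found among 6 rays, 8 max cones:

  {1,4}:  v_{1} + v_{4} = 0 — sig = ⟨2 | 0⟩
  {3,5}:  v_{3} + v_{5} = 0 — sig = ⟨2 | 0⟩
  {1,3}:  v_{1} + v_{3} = v_{0} + v_{2} — sig = ⟨2 | 1 1⟩
  {0,2,4}:  v_{0} + v_{2} + v_{4} = v_{3} — sig = ⟨3 | 1⟩
  {0,2,5}:  v_{0} + v_{2} + v_{5} = v_{1} — sig = ⟨3 | 1⟩

Sorted signature multiset PRS(X):
{ ⟨2 | 0⟩ ×2,  ⟨2 | 1 1⟩,  ⟨3 | 1⟩ ×2 }


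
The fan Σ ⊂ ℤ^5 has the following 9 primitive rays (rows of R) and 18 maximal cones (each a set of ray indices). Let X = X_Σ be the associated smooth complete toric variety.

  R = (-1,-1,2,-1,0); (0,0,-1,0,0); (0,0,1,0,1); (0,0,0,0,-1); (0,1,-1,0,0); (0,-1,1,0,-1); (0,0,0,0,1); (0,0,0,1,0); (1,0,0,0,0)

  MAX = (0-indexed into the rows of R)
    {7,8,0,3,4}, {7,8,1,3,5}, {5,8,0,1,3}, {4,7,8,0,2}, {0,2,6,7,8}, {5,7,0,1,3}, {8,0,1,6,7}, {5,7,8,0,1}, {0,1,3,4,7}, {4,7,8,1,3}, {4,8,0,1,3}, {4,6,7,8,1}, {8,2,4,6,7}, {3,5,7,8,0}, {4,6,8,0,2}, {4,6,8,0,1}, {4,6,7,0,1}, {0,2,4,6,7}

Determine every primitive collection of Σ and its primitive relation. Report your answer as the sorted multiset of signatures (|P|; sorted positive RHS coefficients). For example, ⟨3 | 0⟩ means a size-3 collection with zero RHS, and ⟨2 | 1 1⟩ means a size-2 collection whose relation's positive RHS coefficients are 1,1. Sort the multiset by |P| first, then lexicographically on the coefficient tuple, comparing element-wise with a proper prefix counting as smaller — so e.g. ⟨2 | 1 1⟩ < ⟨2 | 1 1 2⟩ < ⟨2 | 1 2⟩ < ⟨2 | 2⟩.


Σ has 9 primitive collections:

  P = {3,6}:  v_{3} + v_{6} = 0  →  sig = ⟨2 | 0⟩
  P = {1,2}:  v_{1} + v_{2} = v_{6}  →  sig = ⟨2 | 1⟩
  P = {4,5}:  v_{4} + v_{5} = v_{3}  →  sig = ⟨2 | 1⟩
  P = {2,5}:  v_{2} + v_{5} = v_{0} + v_{7} + v_{8}  →  sig = ⟨2 | 1 1 1⟩
  P = {2,3}:  v_{2} + v_{3} = v_{0} + v_{4} + v_{7} + v_{8}  →  sig = ⟨2 | 1 1 1 1⟩
  P = {5,6}:  v_{5} + v_{6} = v_{0} + v_{1} + v_{7} + v_{8}  →  sig = ⟨2 | 1 1 1 1⟩
  P = {0,1,4,7,8}:  v_{0} + v_{1} + v_{4} + v_{7} + v_{8} = 0  →  sig = ⟨5 | 0⟩
  P = {0,1,3,7,8}:  v_{0} + v_{1} + v_{3} + v_{7} + v_{8} = v_{5}  →  sig = ⟨5 | 1⟩
  P = {0,4,6,7,8}:  v_{0} + v_{4} + v_{6} + v_{7} + v_{8} = v_{2}  →  sig = ⟨5 | 1⟩

Sorted signature multiset PRS(X):
{ ⟨2 | 0⟩,  ⟨2 | 1⟩ ×2,  ⟨2 | 1 1 1⟩,  ⟨2 | 1 1 1 1⟩ ×2,  ⟨5 | 0⟩,  ⟨5 | 1⟩ ×2 }


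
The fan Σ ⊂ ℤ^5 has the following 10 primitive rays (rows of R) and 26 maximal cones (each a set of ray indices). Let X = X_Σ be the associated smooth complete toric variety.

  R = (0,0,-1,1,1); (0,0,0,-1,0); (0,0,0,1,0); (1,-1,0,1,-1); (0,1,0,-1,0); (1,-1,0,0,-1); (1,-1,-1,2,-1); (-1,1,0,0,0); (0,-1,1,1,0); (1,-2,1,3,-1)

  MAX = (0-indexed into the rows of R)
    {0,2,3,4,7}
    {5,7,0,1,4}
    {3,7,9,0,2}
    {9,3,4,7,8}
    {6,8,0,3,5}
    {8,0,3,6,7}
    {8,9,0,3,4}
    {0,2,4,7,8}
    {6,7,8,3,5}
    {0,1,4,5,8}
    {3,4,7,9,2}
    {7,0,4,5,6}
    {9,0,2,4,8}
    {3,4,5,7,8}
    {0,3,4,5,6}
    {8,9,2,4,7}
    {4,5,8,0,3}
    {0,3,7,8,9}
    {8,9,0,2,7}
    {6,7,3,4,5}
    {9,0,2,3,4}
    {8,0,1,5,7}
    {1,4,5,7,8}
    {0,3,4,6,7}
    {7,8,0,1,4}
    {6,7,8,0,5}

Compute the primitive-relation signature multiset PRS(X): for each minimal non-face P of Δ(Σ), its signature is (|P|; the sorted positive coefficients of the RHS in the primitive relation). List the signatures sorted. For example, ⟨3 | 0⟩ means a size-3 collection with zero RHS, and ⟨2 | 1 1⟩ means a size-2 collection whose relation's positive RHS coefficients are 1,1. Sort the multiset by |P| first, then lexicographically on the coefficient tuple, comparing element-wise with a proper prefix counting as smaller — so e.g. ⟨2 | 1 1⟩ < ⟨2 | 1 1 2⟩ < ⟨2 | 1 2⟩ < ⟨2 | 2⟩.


14 minimal non-faces of Δ(Σ) (on 10 rays):

  • {1,2}:  v_{1} + v_{2} = 0  ⇒ sig = ⟨2 | 0⟩
  • {1,3}:  v_{1} + v_{3} = v_{5}  ⇒ sig = ⟨2 | 1⟩
  • {2,5}:  v_{2} + v_{5} = v_{3}  ⇒ sig = ⟨2 | 1⟩
  • {1,9}:  v_{1} + v_{9} = v_{3} + v_{8}  ⇒ sig = ⟨2 | 1 1⟩
  • {6,9}:  v_{6} + v_{9} = v_{0} + 3·v_{3} + v_{7} + v_{8}  ⇒ sig = ⟨2 | 1 1 1 3⟩
  • {1,6}:  v_{1} + v_{6} = v_{0} + 2·v_{5} + v_{7}  ⇒ sig = ⟨2 | 1 1 2⟩
  • {2,6}:  v_{2} + v_{6} = v_{0} + 2·v_{3} + v_{7}  ⇒ sig = ⟨2 | 1 1 2⟩
  • {5,9}:  v_{5} + v_{9} = 2·v_{3} + v_{8}  ⇒ sig = ⟨2 | 1 2⟩
  • {2,3,8}:  v_{2} + v_{3} + v_{8} = v_{9}  ⇒ sig = ⟨3 | 1⟩
  • {4,6,8}:  v_{4} + v_{6} + v_{8} = v_{2} + v_{3}  ⇒ sig = ⟨3 | 1 1⟩
  • {0,3,5,7}:  v_{0} + v_{3} + v_{5} + v_{7} = v_{6}  ⇒ sig = ⟨4 | 1⟩
  • {0,4,7,9}:  v_{0} + v_{4} + v_{7} + v_{9} = 3·v_{2}  ⇒ sig = ⟨4 | 3⟩
  • {0,4,5,7,8}:  v_{0} + v_{4} + v_{5} + v_{7} + v_{8} = v_{2}  ⇒ sig = ⟨5 | 1⟩
  • {0,3,4,7,8}:  v_{0} + v_{3} + v_{4} + v_{7} + v_{8} = 2·v_{2}  ⇒ sig = ⟨5 | 2⟩

Signatures (|P|; sorted positive RHS coefficients), sorted:
    ⟨2 | 0⟩
    ⟨2 | 1⟩
    ⟨2 | 1⟩
    ⟨2 | 1 1⟩
    ⟨2 | 1 1 1 3⟩
    ⟨2 | 1 1 2⟩
    ⟨2 | 1 1 2⟩
    ⟨2 | 1 2⟩
    ⟨3 | 1⟩
    ⟨3 | 1 1⟩
    ⟨4 | 1⟩
    ⟨4 | 3⟩
    ⟨5 | 1⟩
    ⟨5 | 2⟩


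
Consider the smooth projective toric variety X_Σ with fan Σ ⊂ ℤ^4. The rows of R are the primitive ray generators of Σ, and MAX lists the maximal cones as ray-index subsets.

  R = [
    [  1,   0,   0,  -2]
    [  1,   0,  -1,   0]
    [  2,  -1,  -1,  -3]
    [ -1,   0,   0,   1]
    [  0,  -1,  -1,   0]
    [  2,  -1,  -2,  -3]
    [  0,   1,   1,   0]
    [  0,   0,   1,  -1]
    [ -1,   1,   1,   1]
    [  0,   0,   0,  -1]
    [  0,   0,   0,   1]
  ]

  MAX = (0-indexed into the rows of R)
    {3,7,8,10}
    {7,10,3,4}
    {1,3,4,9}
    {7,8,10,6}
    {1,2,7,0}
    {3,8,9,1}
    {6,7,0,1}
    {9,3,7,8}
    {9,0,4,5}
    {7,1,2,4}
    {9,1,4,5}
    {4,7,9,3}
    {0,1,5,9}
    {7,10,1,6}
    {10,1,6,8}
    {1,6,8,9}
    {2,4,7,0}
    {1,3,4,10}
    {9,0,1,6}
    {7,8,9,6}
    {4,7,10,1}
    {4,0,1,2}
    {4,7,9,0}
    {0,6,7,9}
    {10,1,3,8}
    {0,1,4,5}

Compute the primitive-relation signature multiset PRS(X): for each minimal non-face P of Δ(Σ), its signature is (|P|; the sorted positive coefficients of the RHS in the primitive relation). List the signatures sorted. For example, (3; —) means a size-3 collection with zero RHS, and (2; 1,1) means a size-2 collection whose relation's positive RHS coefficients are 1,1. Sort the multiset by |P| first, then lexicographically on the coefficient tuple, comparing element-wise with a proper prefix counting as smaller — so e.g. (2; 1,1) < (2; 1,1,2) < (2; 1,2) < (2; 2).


23 minimal non-faces of Δ(Σ) (on 11 rays):

  {4,6}:  v_{4} + v_{6} = 0  →  sig = (2; —)
  {9,10}:  v_{9} + v_{10} = 0  →  sig = (2; —)
  {0,3}:  v_{0} + v_{3} = v_{9}  →  sig = (2; 1)
  {2,8}:  v_{2} + v_{8} = v_{0}  →  sig = (2; 1)
  {3,6}:  v_{3} + v_{6} = v_{8}  →  sig = (2; 1)
  {4,8}:  v_{4} + v_{8} = v_{3}  →  sig = (2; 1)
  {0,8}:  v_{0} + v_{8} = v_{6} + v_{9}  →  sig = (2; 1,1)
  {0,10}:  v_{0} + v_{10} = v_{1} + v_{7}  →  sig = (2; 1,1)
  {2,3}:  v_{2} + v_{3} = v_{0} + v_{4}  →  sig = (2; 1,1)
  {2,6}:  v_{2} + v_{6} = v_{0} + v_{1} + v_{7}  →  sig = (2; 1,1,1)
  {5,6}:  v_{5} + v_{6} = v_{0} + v_{1} + v_{9}  →  sig = (2; 1,1,1)
  {5,10}:  v_{5} + v_{10} = v_{0} + v_{1} + v_{4}  →  sig = (2; 1,1,1)
  {3,5}:  v_{3} + v_{5} = v_{1} + v_{4} + 2·v_{9}  →  sig = (2; 1,1,2)
  {2,9}:  v_{2} + v_{9} = 2·v_{0} + v_{4}  →  sig = (2; 1,2)
  {5,7}:  v_{5} + v_{7} = 2·v_{0} + v_{4}  →  sig = (2; 1,2)
  {5,8}:  v_{5} + v_{8} = v_{1} + 2·v_{9}  →  sig = (2; 1,2)
  {2,10}:  v_{2} + v_{10} = 2·v_{1} + v_{4} + 2·v_{7}  →  sig = (2; 1,2,2)
  {2,5}:  v_{2} + v_{5} = 3·v_{0} + v_{1} + 2·v_{4}  →  sig = (2; 1,2,3)
  {1,3,7}:  v_{1} + v_{3} + v_{7} = 0  →  sig = (3; —)
  {1,7,8}:  v_{1} + v_{7} + v_{8} = v_{6}  →  sig = (3; 1)
  {1,7,9}:  v_{1} + v_{7} + v_{9} = v_{0}  →  sig = (3; 1)
  {0,1,4,7}:  v_{0} + v_{1} + v_{4} + v_{7} = v_{2}  →  sig = (4; 1)
  {0,1,4,9}:  v_{0} + v_{1} + v_{4} + v_{9} = v_{5}  →  sig = (4; 1)

Signatures (|P|; sorted positive RHS coefficients), sorted:
    |P|=2: 18 collections, coeffs (), (), (1), (1), (1), (1), (1,1), (1,1), (1,1), (1,1,1), (1,1,1), (1,1,1), (1,1,2), (1,2), (1,2), (1,2), (1,2,2), (1,2,3)
    |P|=3: 3 collections, coeffs (), (1), (1)
    |P|=4: 2 collections, coeffs (1), (1)


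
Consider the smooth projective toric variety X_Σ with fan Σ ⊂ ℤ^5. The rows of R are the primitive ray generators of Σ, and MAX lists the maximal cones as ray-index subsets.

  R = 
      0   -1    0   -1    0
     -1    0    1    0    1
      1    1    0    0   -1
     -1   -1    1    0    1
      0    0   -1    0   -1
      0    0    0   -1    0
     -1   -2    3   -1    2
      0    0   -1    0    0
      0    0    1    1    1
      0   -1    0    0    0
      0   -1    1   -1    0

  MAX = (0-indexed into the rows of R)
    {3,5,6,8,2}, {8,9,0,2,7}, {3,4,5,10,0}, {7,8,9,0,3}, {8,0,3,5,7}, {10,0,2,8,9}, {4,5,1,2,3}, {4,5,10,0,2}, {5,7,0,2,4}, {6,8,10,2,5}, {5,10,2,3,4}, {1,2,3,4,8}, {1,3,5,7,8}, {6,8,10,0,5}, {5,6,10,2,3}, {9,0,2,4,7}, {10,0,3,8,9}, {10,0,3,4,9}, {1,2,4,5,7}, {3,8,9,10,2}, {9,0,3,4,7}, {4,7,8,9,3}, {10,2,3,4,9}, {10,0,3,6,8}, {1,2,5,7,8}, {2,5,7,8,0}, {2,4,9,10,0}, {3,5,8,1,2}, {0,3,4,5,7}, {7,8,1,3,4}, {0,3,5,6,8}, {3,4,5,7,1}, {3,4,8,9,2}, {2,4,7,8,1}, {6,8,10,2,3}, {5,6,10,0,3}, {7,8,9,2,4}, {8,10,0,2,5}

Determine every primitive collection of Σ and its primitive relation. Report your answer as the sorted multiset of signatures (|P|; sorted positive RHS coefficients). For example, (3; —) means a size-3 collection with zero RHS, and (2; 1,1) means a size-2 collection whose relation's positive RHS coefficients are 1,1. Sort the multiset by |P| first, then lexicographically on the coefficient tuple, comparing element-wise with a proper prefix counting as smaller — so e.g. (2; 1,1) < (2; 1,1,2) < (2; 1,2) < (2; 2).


Minimal non-faces — 16 found among 11 rays, 38 max cones:

  • {1,9}:  v_{1} + v_{9} = v_{3}  so sig = (2; 1)
  • {5,9}:  v_{5} + v_{9} = v_{0}  so sig = (2; 1)
  • {7,10}:  v_{7} + v_{10} = v_{0}  so sig = (2; 1)
  • {0,1}:  v_{0} + v_{1} = v_{3} + v_{5}  so sig = (2; 1,1)
  • {4,6}:  v_{4} + v_{6} = v_{3} + v_{10}  so sig = (2; 1,1)
  • {6,7}:  v_{6} + v_{7} = v_{0} + v_{3} + v_{5} + v_{8}  so sig = (2; 1,1,1,1)
  • {6,9}:  v_{6} + v_{9} = v_{0} + v_{3} + v_{8} + v_{10}  so sig = (2; 1,1,1,1)
  • {1,10}:  v_{1} + v_{10} = v_{2} + 2·v_{3} + v_{5}  so sig = (2; 1,1,2)
  • {1,6}:  v_{1} + v_{6} = v_{2} + 3·v_{3} + 2·v_{5} + v_{8}  so sig = (2; 1,1,2,3)
  • {2,3,7}:  v_{2} + v_{3} + v_{7} = 0  so sig = (3; —)
  • {4,5,8}:  v_{4} + v_{5} + v_{8} = 0  so sig = (3; —)
  • {0,2,3}:  v_{0} + v_{2} + v_{3} = v_{10}  so sig = (3; 1)
  • {0,4,8}:  v_{0} + v_{4} + v_{8} = v_{9}  so sig = (3; 1)
  • {4,8,10}:  v_{4} + v_{8} + v_{10} = v_{2} + v_{3} + v_{9}  so sig = (3; 1,1,1)
  • {0,2,6}:  v_{0} + v_{2} + v_{6} = v_{5} + v_{8} + 2·v_{10}  so sig = (3; 1,1,2)
  • {3,5,8,10}:  v_{3} + v_{5} + v_{8} + v_{10} = v_{6}  so sig = (4; 1)

Hence PRS(X_Σ) =
    |P|=2: 9 collections, coeffs (1), (1), (1), (1,1), (1,1), (1,1,1,1), (1,1,1,1), (1,1,2), (1,1,2,3)
    |P|=3: 6 collections, coeffs (), (), (1), (1), (1,1,1), (1,1,2)
    |P|=4: 1 collection, coeffs (1)


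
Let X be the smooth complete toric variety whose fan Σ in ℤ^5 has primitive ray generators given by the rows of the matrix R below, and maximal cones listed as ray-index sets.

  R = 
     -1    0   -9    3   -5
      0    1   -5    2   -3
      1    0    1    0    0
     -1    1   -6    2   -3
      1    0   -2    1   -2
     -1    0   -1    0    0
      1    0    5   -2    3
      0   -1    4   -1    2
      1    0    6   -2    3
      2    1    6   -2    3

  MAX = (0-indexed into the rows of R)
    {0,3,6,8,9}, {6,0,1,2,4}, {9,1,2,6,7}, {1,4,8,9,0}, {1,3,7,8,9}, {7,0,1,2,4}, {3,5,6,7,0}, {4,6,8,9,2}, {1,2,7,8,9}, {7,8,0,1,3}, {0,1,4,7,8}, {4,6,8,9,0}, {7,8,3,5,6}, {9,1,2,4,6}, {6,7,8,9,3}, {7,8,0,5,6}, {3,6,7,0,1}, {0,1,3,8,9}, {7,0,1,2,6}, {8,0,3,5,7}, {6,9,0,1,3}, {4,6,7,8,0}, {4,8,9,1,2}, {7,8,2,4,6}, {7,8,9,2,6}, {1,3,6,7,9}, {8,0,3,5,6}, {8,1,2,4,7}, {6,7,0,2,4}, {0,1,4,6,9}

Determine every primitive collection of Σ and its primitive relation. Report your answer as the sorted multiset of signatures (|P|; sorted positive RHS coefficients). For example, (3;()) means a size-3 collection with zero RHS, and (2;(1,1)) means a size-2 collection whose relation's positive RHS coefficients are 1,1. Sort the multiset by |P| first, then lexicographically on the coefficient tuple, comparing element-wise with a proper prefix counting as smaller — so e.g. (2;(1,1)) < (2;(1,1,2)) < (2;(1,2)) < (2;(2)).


Σ has 13 primitive collections:

  {2,5}:  v_{2} + v_{5} = 0 ; sig = (2;())
  {1,5}:  v_{1} + v_{5} = v_{3} ; sig = (2;(1))
  {2,3}:  v_{2} + v_{3} = v_{1} ; sig = (2;(1))
  {4,5}:  v_{4} + v_{5} = v_{0} + v_{8} ; sig = (2;(1,1))
  {3,4}:  v_{3} + v_{4} = v_{0} + v_{1} + v_{8} ; sig = (2;(1,1,1))
  {5,9}:  v_{5} + v_{9} = v_{3} + v_{6} + v_{8} ; sig = (2;(1,1,1))
  {0,2,8}:  v_{0} + v_{2} + v_{8} = v_{4} ; sig = (3;(1))
  {0,7,9}:  v_{0} + v_{7} + v_{9} = v_{2} ; sig = (3;(1))
  {1,6,8}:  v_{1} + v_{6} + v_{8} = v_{9} ; sig = (3;(1))
  {0,2,9}:  v_{0} + v_{2} + v_{9} = v_{1} + v_{4} + v_{6} ; sig = (3;(1,1,1))
  {4,7,9}:  v_{4} + v_{7} + v_{9} = 2·v_{2} + v_{8} ; sig = (3;(1,2))
  {1,4,6,7}:  v_{1} + v_{4} + v_{6} + v_{7} = 2·v_{2} ; sig = (4;(2))
  {0,3,6,7,8}:  v_{0} + v_{3} + v_{6} + v_{7} + v_{8} = 0 ; sig = (5;())

Sorted signature multiset PRS(X):
    |P|=2: 6 collections, coeffs (), (1), (1), (1,1), (1,1,1), (1,1,1)
    |P|=3: 5 collections, coeffs (1), (1), (1), (1,1,1), (1,2)
    |P|=4: 1 collection, coeffs (2)
    |P|=5: 1 collection, coeffs ()


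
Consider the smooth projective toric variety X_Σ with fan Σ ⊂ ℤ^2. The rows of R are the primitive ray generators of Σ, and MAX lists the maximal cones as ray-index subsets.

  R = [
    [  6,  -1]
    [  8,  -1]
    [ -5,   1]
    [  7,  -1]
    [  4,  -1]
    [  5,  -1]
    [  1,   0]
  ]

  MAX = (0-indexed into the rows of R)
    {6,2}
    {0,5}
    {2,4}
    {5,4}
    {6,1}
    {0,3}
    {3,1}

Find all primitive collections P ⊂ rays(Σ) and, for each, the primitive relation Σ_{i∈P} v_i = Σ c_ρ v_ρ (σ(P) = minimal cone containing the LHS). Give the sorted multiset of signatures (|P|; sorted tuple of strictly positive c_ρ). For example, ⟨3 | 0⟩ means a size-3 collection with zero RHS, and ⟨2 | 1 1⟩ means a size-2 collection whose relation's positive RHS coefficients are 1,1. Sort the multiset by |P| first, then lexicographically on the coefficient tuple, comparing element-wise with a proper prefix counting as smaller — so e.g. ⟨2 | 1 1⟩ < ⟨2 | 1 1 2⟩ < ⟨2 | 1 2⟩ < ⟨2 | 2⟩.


Σ has 14 primitive collections:

  P={2,5}:  v_{2} + v_{5} = 0  ⟹  sig = ⟨2 | 0⟩
  P={0,2}:  v_{0} + v_{2} = v_{6}  ⟹  sig = ⟨2 | 1⟩
  P={0,6}:  v_{0} + v_{6} = v_{3}  ⟹  sig = ⟨2 | 1⟩
  P={3,6}:  v_{3} + v_{6} = v_{1}  ⟹  sig = ⟨2 | 1⟩
  P={4,6}:  v_{4} + v_{6} = v_{5}  ⟹  sig = ⟨2 | 1⟩
  P={5,6}:  v_{5} + v_{6} = v_{0}  ⟹  sig = ⟨2 | 1⟩
  P={1,5}:  v_{1} + v_{5} = v_{0} + v_{3}  ⟹  sig = ⟨2 | 1 1⟩
  P={3,4}:  v_{3} + v_{4} = v_{0} + v_{5}  ⟹  sig = ⟨2 | 1 1⟩
  P={0,1}:  v_{0} + v_{1} = 2·v_{3}  ⟹  sig = ⟨2 | 2⟩
  P={0,4}:  v_{0} + v_{4} = 2·v_{5}  ⟹  sig = ⟨2 | 2⟩
  P={1,4}:  v_{1} + v_{4} = 2·v_{0}  ⟹  sig = ⟨2 | 2⟩
  P={2,3}:  v_{2} + v_{3} = 2·v_{6}  ⟹  sig = ⟨2 | 2⟩
  P={3,5}:  v_{3} + v_{5} = 2·v_{0}  ⟹  sig = ⟨2 | 2⟩
  P={1,2}:  v_{1} + v_{2} = 3·v_{6}  ⟹  sig = ⟨2 | 3⟩

Hence PRS(X_Σ) =
{ ⟨2 | 0⟩,  ⟨2 | 1⟩ ×5,  ⟨2 | 1 1⟩ ×2,  ⟨2 | 2⟩ ×5,  ⟨2 | 3⟩ }


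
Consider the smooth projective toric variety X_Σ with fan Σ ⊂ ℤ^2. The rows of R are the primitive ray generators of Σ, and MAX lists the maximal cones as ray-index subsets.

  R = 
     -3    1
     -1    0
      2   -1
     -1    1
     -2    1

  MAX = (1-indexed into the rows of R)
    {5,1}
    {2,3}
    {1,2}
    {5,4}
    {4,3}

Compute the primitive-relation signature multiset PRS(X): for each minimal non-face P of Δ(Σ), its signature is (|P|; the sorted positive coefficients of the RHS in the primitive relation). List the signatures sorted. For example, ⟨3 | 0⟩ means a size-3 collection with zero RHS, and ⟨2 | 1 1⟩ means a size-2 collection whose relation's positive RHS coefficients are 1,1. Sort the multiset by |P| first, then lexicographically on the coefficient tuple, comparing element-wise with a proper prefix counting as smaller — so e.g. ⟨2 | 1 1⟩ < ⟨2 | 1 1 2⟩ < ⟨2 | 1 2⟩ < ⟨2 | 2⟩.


Δ(Σ) — 5 vertices, 5 min non-faces:

  P={3,5}:  v_{3} + v_{5} = 0  ⇒ sig = ⟨2 | 0⟩
  P={1,3}:  v_{1} + v_{3} = v_{2}  ⇒ sig = ⟨2 | 1⟩
  P={2,4}:  v_{2} + v_{4} = v_{5}  ⇒ sig = ⟨2 | 1⟩
  P={2,5}:  v_{2} + v_{5} = v_{1}  ⇒ sig = ⟨2 | 1⟩
  P={1,4}:  v_{1} + v_{4} = 2·v_{5}  ⇒ sig = ⟨2 | 2⟩

Sorted signature multiset PRS(X):
    |P|=2: 5 collections, coeffs (), (1), (1), (1), (2)


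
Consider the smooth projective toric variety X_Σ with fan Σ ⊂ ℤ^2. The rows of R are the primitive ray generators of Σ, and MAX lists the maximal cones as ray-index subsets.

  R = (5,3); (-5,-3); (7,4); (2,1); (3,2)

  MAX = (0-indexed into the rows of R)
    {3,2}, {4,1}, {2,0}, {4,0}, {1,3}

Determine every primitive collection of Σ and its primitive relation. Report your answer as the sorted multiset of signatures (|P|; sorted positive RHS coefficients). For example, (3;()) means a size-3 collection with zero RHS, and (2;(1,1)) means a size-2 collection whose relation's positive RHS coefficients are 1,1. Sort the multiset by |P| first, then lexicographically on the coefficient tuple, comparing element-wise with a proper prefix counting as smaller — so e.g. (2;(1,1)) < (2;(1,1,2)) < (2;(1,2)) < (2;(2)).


|primitive collections| = 5. Relations:

  {0,1}:  v_{0} + v_{1} = 0 — sig = (2;())
  {0,3}:  v_{0} + v_{3} = v_{2} — sig = (2;(1))
  {1,2}:  v_{1} + v_{2} = v_{3} — sig = (2;(1))
  {3,4}:  v_{3} + v_{4} = v_{0} — sig = (2;(1))
  {2,4}:  v_{2} + v_{4} = 2·v_{0} — sig = (2;(2))

so the primitive-relation signature multiset is
[(2;()), (2;(1)), (2;(1)), (2;(1)), (2;(2))]


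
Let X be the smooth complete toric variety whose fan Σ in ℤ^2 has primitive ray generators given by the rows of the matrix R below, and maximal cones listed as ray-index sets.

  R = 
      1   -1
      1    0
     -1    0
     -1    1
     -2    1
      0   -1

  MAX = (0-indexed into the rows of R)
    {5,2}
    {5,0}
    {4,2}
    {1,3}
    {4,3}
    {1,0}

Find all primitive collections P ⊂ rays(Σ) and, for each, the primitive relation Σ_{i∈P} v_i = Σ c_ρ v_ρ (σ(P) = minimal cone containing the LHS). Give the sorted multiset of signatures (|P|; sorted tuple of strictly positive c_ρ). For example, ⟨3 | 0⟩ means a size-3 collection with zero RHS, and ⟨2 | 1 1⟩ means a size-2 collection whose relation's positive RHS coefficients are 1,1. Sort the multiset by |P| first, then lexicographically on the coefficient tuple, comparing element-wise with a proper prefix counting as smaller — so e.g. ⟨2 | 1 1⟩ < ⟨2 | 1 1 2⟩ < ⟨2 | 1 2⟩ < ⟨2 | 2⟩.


Primitive collections (9):

  P={0,3}:  v_{0} + v_{3} = 0  ⟹  sig = ⟨2 | 0⟩
  P={1,2}:  v_{1} + v_{2} = 0  ⟹  sig = ⟨2 | 0⟩
  P={0,2}:  v_{0} + v_{2} = v_{5}  ⟹  sig = ⟨2 | 1⟩
  P={0,4}:  v_{0} + v_{4} = v_{2}  ⟹  sig = ⟨2 | 1⟩
  P={1,4}:  v_{1} + v_{4} = v_{3}  ⟹  sig = ⟨2 | 1⟩
  P={1,5}:  v_{1} + v_{5} = v_{0}  ⟹  sig = ⟨2 | 1⟩
  P={2,3}:  v_{2} + v_{3} = v_{4}  ⟹  sig = ⟨2 | 1⟩
  P={3,5}:  v_{3} + v_{5} = v_{2}  ⟹  sig = ⟨2 | 1⟩
  P={4,5}:  v_{4} + v_{5} = 2·v_{2}  ⟹  sig = ⟨2 | 2⟩

Signatures (|P|; sorted positive RHS coefficients), sorted:
[⟨2 | 0⟩, ⟨2 | 0⟩, ⟨2 | 1⟩, ⟨2 | 1⟩, ⟨2 | 1⟩, ⟨2 | 1⟩, ⟨2 | 1⟩, ⟨2 | 1⟩, ⟨2 | 2⟩]


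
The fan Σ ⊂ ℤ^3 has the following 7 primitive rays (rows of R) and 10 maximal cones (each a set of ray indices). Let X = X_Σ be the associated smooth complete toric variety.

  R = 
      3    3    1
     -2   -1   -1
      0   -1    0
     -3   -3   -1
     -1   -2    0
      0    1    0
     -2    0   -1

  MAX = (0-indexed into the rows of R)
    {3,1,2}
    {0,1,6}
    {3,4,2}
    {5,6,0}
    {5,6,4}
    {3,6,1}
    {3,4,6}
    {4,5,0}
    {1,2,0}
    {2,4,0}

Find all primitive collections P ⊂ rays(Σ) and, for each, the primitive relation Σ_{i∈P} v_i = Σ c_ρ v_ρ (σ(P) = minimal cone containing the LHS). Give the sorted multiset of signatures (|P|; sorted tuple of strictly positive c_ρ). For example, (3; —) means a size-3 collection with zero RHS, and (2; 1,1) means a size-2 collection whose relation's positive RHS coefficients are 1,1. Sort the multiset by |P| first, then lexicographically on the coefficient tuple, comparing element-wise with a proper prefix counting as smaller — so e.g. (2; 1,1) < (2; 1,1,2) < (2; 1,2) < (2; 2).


Primitive collections (7):

  P = {0,3}:  v_{0} + v_{3} = 0  so sig = (2; —)
  P = {2,5}:  v_{2} + v_{5} = 0  so sig = (2; —)
  P = {1,4}:  v_{1} + v_{4} = v_{3}  so sig = (2; 1)
  P = {1,5}:  v_{1} + v_{5} = v_{6}  so sig = (2; 1)
  P = {2,6}:  v_{2} + v_{6} = v_{1}  so sig = (2; 1)
  P = {3,5}:  v_{3} + v_{5} = v_{4} + v_{6}  so sig = (2; 1,1)
  P = {0,4,6}:  v_{0} + v_{4} + v_{6} = v_{5}  so sig = (3; 1)

Sorted signature multiset PRS(X):
    (2; —)
    (2; —)
    (2; 1)
    (2; 1)
    (2; 1)
    (2; 1,1)
    (3; 1)
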